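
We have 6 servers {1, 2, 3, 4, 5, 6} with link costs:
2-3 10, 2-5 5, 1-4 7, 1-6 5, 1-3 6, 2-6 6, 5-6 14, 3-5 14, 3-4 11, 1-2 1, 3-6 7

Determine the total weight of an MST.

Prim's algorithm from 3:
Step 1: cheapest edge leaving the tree is 1-3 (6); add 1.
Step 2: cheapest edge leaving the tree is 1-2 (1); add 2.
Step 3: cheapest edge leaving the tree is 2-5 (5); add 5.
Step 4: cheapest edge leaving the tree is 1-6 (5); add 6.
Step 5: cheapest edge leaving the tree is 1-4 (7); add 4.
MST edges: 1-3, 1-2, 2-5, 1-6, 1-4; total weight 6+1+5+5+7 = 24.

24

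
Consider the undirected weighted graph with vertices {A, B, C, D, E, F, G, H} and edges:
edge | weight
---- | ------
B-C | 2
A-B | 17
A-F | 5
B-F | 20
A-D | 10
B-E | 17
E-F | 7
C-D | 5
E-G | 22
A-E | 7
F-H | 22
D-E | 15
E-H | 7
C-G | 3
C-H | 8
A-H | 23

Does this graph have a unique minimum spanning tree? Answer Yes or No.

No

Kruskal: consider edges lightest-first.
B-C (2): add — endpoints in different components.
C-G (3): add — endpoints in different components.
A-F (5): add — endpoints in different components.
C-D (5): add — endpoints in different components.
A-E (7): add — endpoints in different components.
E-F (7): skip — E and F already connected.
E-H (7): add — endpoints in different components.
C-H (8): add — endpoints in different components.
Non-tree edge E-F has weight 7, equal to the heaviest edge on its tree cycle — swapping gives another MST of the same weight. Not unique.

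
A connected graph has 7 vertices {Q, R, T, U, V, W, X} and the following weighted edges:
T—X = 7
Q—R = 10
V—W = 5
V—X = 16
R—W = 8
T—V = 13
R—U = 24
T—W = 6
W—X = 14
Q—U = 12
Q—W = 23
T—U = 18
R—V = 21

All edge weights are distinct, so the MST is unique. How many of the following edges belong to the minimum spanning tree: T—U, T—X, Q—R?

2

Kruskal's algorithm — process edges by increasing weight (ties by edge label):
V—W (5): add. Components now {Q} {R} {V,W} {X} {T} {U}
T—W (6): add. Components now {Q} {R} {T,V,W} {X} {U}
T—X (7): add. Components now {Q} {R} {T,V,W,X} {U}
R—W (8): add. Components now {Q} {R,T,V,W,X} {U}
Q—R (10): add. Components now {Q,R,T,V,W,X} {U}
Q—U (12): add. Components now {Q,R,T,U,V,W,X}
MST edge set: {V—W, T—W, T—X, R—W, Q—R, Q—U}.
Of the listed edges, {T—X, Q—R} are in the MST → 2.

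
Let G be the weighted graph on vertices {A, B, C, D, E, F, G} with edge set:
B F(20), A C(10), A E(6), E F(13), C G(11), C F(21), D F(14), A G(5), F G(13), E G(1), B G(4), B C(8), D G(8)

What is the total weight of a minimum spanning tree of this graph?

39

Prim's algorithm from E:
Step 1: frontier [E G 1, A E 6, E F 13] → take E G (1); add G.
Step 2: frontier [A E 6, E F 13, B G 4, A G 5, D G 8, C G 11, F G 13] → take B G (4); add B.
Step 3: frontier [B C 8, B F 20, A E 6, E F 13, A G 5, D G 8, C G 11, F G 13] → take A G (5); add A.
Step 4: frontier [A C 10, B C 8, B F 20, E F 13, D G 8, C G 11, F G 13] → take B C (8); add C.
Step 5: frontier [B F 20, C F 21, E F 13, D G 8, F G 13] → take D G (8); add D.
Step 6: frontier [B F 20, C F 21, D F 14, E F 13, F G 13] → take E F (13); add F.
MST edges: E G, B G, A G, B C, D G, E F; total weight 1+4+5+8+8+13 = 39.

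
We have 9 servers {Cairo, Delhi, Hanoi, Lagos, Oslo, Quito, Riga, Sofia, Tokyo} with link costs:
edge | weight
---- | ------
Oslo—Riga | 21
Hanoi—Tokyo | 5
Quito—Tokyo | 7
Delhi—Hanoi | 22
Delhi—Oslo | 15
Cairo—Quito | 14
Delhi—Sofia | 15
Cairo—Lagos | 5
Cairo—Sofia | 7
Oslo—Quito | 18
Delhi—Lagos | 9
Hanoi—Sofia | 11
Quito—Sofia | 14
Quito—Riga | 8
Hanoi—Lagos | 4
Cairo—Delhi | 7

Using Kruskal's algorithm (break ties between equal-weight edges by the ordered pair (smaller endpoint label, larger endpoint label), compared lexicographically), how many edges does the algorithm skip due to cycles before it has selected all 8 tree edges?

4

Kruskal's algorithm — process edges by increasing weight (ties by edge label):
Hanoi—Lagos (4): add — endpoints in different components.
Cairo—Lagos (5): add — endpoints in different components.
Hanoi—Tokyo (5): add — endpoints in different components.
Cairo—Delhi (7): add — endpoints in different components.
Cairo—Sofia (7): add — endpoints in different components.
Quito—Tokyo (7): add — endpoints in different components.
Quito—Riga (8): add — endpoints in different components.
Delhi—Lagos (9): skip — Delhi and Lagos already connected.
Hanoi—Sofia (11): skip — Sofia and Hanoi already connected.
Cairo—Quito (14): skip — Cairo and Quito already connected.
Quito—Sofia (14): skip — Quito and Sofia already connected.
Delhi—Oslo (15): add — endpoints in different components.
Edges rejected before the tree was complete: 4.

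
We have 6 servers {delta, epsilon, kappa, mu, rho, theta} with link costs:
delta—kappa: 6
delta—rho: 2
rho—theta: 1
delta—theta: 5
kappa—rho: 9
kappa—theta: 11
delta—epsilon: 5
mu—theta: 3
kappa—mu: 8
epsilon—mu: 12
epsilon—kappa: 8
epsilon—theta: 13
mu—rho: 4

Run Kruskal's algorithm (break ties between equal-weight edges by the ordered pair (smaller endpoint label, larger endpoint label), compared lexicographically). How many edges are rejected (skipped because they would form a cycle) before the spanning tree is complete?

2

Kruskal: consider edges lightest-first.
rho—theta (1): add — endpoints in different components.
delta—rho (2): add — endpoints in different components.
mu—theta (3): add — endpoints in different components.
mu—rho (4): skip — mu and rho already connected.
delta—epsilon (5): add — endpoints in different components.
delta—theta (5): skip — theta and delta already connected.
delta—kappa (6): add — endpoints in different components.
Edges rejected before the tree was complete: 2.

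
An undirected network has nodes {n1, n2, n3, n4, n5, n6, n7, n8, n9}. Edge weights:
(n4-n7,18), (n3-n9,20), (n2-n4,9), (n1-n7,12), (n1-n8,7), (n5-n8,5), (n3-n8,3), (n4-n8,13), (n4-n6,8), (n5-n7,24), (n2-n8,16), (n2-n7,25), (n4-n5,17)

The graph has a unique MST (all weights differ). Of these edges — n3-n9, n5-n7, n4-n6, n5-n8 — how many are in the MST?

3

Kruskal's algorithm — process edges by increasing weight (ties by edge label):
n3-n8 (3): add — endpoints in different components.
n5-n8 (5): add — endpoints in different components.
n1-n8 (7): add — endpoints in different components.
n4-n6 (8): add — endpoints in different components.
n2-n4 (9): add — endpoints in different components.
n1-n7 (12): add — endpoints in different components.
n4-n8 (13): add — endpoints in different components.
n2-n8 (16): skip — n8 and n2 already connected.
n4-n5 (17): skip — n5 and n4 already connected.
n4-n7 (18): skip — n7 and n4 already connected.
n3-n9 (20): add — endpoints in different components.
MST edge set: {n3-n8, n5-n8, n1-n8, n4-n6, n2-n4, n1-n7, n4-n8, n3-n9}.
Of the listed edges, {n3-n9, n4-n6, n5-n8} are in the MST → 3.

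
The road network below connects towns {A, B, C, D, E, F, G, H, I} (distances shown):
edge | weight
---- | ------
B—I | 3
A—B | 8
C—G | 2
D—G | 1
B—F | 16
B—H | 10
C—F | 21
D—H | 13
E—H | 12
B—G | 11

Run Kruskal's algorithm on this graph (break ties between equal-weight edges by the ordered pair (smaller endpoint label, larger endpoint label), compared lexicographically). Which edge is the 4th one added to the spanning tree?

A-B

Sort edges by weight, then run Kruskal:
D—G (1): add — endpoints in different components.
C—G (2): add — endpoints in different components.
B—I (3): add — endpoints in different components.
A—B (8): add — endpoints in different components.
B—H (10): add — endpoints in different components.
B—G (11): add — endpoints in different components.
E—H (12): add — endpoints in different components.
D—H (13): skip — D and H already connected.
B—F (16): add — endpoints in different components.
The 4th edge added is A—B.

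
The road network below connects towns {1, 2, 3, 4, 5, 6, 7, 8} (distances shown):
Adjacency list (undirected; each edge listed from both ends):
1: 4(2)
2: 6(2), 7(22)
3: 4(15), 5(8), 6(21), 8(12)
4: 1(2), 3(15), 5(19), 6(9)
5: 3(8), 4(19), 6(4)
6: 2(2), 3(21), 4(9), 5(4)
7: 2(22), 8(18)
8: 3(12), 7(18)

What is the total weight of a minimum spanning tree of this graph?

Kruskal: consider edges lightest-first.
1-4 (2): add — endpoints in different components.
2-6 (2): add — endpoints in different components.
5-6 (4): add — endpoints in different components.
3-5 (8): add — endpoints in different components.
4-6 (9): add — endpoints in different components.
3-8 (12): add — endpoints in different components.
3-4 (15): skip — 3 and 4 already connected.
7-8 (18): add — endpoints in different components.
MST edges: 1-4, 2-6, 5-6, 3-5, 4-6, 3-8, 7-8; total weight 2+2+4+8+9+12+18 = 55.

55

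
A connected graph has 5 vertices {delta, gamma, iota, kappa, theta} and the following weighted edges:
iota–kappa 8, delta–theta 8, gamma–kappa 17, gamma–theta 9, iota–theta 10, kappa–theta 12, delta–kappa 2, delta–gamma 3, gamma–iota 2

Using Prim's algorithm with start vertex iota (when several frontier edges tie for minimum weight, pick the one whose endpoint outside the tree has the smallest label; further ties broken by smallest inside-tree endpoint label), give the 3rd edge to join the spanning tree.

Grow the tree from iota using Prim:
Step 1: cheapest edge leaving the tree is gamma–iota (2); add gamma.
Step 2: cheapest edge leaving the tree is delta–gamma (3); add delta.
Step 3: cheapest edge leaving the tree is delta–kappa (2); add kappa.
Step 4: cheapest edge leaving the tree is delta–theta (8); add theta.
The 3rd edge added is delta–kappa.

delta-kappa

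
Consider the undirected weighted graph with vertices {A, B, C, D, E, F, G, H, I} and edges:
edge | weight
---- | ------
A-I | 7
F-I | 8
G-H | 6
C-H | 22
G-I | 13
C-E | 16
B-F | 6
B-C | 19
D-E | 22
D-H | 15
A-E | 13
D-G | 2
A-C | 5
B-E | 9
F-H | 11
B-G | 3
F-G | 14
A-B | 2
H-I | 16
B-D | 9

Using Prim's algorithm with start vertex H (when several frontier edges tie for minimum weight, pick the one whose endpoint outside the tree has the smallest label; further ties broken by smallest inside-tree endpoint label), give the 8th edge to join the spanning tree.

B-E

Prim's algorithm from H:
Step 1: cheapest edge leaving the tree is G-H (6); add G.
Step 2: cheapest edge leaving the tree is D-G (2); add D.
Step 3: cheapest edge leaving the tree is B-G (3); add B.
Step 4: cheapest edge leaving the tree is A-B (2); add A.
Step 5: cheapest edge leaving the tree is A-C (5); add C.
Step 6: cheapest edge leaving the tree is B-F (6); add F.
Step 7: cheapest edge leaving the tree is A-I (7); add I.
Step 8: cheapest edge leaving the tree is B-E (9); add E.
The 8th edge added is B-E.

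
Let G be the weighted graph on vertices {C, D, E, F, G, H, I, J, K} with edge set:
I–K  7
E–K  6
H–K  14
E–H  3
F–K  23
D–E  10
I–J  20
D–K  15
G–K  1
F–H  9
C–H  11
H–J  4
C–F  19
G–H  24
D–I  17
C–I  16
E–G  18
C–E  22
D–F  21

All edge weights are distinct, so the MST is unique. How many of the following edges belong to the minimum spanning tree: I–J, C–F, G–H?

0

Kruskal: consider edges lightest-first.
G–K (1): add — endpoints in different components.
E–H (3): add — endpoints in different components.
H–J (4): add — endpoints in different components.
E–K (6): add — endpoints in different components.
I–K (7): add — endpoints in different components.
F–H (9): add — endpoints in different components.
D–E (10): add — endpoints in different components.
C–H (11): add — endpoints in different components.
MST edge set: {G–K, E–H, H–J, E–K, I–K, F–H, D–E, C–H}.
Of the listed edges, {} are in the MST → 0.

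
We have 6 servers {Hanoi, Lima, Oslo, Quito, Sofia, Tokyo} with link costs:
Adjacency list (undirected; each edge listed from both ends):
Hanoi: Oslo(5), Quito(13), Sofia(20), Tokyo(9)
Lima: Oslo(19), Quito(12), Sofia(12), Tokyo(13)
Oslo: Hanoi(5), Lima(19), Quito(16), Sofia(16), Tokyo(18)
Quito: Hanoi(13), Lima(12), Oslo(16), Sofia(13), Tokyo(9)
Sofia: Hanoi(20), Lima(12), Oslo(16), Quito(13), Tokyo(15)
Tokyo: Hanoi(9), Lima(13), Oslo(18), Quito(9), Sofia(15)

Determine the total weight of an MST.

Kruskal: consider edges lightest-first.
Hanoi-Oslo (5): add. Components now {Tokyo} {Lima} {Sofia} {Quito} {Hanoi,Oslo}
Hanoi-Tokyo (9): add. Components now {Hanoi,Oslo,Tokyo} {Lima} {Sofia} {Quito}
Quito-Tokyo (9): add. Components now {Hanoi,Oslo,Quito,Tokyo} {Lima} {Sofia}
Lima-Quito (12): add. Components now {Hanoi,Lima,Oslo,Quito,Tokyo} {Sofia}
Lima-Sofia (12): add. Components now {Hanoi,Lima,Oslo,Quito,Sofia,Tokyo}
MST edges: Hanoi-Oslo, Hanoi-Tokyo, Quito-Tokyo, Lima-Quito, Lima-Sofia; total weight 5+9+9+12+12 = 47.

47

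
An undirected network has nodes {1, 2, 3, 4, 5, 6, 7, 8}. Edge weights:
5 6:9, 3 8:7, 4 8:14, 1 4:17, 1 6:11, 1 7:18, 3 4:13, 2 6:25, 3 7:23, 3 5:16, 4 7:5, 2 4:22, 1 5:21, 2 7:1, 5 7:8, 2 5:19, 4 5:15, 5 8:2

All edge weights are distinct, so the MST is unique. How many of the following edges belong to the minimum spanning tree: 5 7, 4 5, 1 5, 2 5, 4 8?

Kruskal's algorithm — process edges by increasing weight (ties by edge label):
2 7 (1): add — endpoints in different components.
5 8 (2): add — endpoints in different components.
4 7 (5): add — endpoints in different components.
3 8 (7): add — endpoints in different components.
5 7 (8): add — endpoints in different components.
5 6 (9): add — endpoints in different components.
1 6 (11): add — endpoints in different components.
MST edge set: {2 7, 5 8, 4 7, 3 8, 5 7, 5 6, 1 6}.
Of the listed edges, {5 7} are in the MST → 1.

1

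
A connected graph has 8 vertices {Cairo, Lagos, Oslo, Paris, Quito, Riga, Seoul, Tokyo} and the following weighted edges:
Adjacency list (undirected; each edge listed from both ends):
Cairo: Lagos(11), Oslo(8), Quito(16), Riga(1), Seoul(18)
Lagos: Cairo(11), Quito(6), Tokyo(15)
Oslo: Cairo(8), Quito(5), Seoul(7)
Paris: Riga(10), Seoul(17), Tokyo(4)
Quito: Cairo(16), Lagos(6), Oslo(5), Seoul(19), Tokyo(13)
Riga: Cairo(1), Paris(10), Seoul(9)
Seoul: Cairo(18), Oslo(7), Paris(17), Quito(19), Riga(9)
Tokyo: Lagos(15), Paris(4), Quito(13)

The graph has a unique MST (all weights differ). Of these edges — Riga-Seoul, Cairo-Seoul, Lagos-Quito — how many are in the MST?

1

Kruskal's algorithm — process edges by increasing weight (ties by edge label):
Cairo-Riga (1): add — endpoints in different components.
Paris-Tokyo (4): add — endpoints in different components.
Oslo-Quito (5): add — endpoints in different components.
Lagos-Quito (6): add — endpoints in different components.
Oslo-Seoul (7): add — endpoints in different components.
Cairo-Oslo (8): add — endpoints in different components.
Riga-Seoul (9): skip — Riga and Seoul already connected.
Paris-Riga (10): add — endpoints in different components.
MST edge set: {Cairo-Riga, Paris-Tokyo, Oslo-Quito, Lagos-Quito, Oslo-Seoul, Cairo-Oslo, Paris-Riga}.
Of the listed edges, {Lagos-Quito} are in the MST → 1.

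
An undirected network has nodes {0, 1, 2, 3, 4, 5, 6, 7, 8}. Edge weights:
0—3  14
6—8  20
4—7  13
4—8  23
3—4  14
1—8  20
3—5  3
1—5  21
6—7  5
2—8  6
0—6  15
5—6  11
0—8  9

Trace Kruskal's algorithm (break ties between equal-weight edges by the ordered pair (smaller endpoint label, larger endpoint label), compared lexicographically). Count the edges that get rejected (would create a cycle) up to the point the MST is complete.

Kruskal: consider edges lightest-first.
3—5 (3): add — endpoints in different components.
6—7 (5): add — endpoints in different components.
2—8 (6): add — endpoints in different components.
0—8 (9): add — endpoints in different components.
5—6 (11): add — endpoints in different components.
4—7 (13): add — endpoints in different components.
0—3 (14): add — endpoints in different components.
3—4 (14): skip — 3 and 4 already connected.
0—6 (15): skip — 0 and 6 already connected.
1—8 (20): add — endpoints in different components.
Edges rejected before the tree was complete: 2.

2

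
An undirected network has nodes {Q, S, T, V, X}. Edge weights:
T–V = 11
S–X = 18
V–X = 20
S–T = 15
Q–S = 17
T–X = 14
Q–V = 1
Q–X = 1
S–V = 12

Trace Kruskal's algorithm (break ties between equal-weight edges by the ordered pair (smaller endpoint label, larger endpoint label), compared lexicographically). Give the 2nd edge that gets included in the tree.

Q-X

Kruskal: consider edges lightest-first.
Q–V (1): add. Components now {Q,V} {S} {X} {T}
Q–X (1): add. Components now {Q,V,X} {S} {T}
T–V (11): add. Components now {Q,T,V,X} {S}
S–V (12): add. Components now {Q,S,T,V,X}
The 2nd edge added is Q–X.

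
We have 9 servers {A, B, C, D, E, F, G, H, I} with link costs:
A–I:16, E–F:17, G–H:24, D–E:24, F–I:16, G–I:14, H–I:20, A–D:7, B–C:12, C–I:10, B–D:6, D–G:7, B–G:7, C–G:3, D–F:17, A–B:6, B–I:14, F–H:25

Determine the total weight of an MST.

Kruskal's algorithm — process edges by increasing weight (ties by edge label):
C–G (3): add — endpoints in different components.
A–B (6): add — endpoints in different components.
B–D (6): add — endpoints in different components.
A–D (7): skip — A and D already connected.
B–G (7): add — endpoints in different components.
D–G (7): skip — D and G already connected.
C–I (10): add — endpoints in different components.
B–C (12): skip — B and C already connected.
B–I (14): skip — B and I already connected.
G–I (14): skip — G and I already connected.
A–I (16): skip — A and I already connected.
F–I (16): add — endpoints in different components.
D–F (17): skip — D and F already connected.
E–F (17): add — endpoints in different components.
H–I (20): add — endpoints in different components.
MST edges: C–G, A–B, B–D, B–G, C–I, F–I, E–F, H–I; total weight 3+6+6+7+10+16+17+20 = 85.

85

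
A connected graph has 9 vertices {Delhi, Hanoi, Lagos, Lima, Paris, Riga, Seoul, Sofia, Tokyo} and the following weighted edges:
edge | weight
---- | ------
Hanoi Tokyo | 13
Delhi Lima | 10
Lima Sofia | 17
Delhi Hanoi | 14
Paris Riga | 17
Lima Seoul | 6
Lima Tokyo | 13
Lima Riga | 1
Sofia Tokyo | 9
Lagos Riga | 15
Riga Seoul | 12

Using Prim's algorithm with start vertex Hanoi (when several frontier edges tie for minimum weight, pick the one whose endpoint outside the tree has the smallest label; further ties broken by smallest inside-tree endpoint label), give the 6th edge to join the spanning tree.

Prim's algorithm from Hanoi:
Step 1: cheapest edge leaving the tree is Hanoi Tokyo (13); add Tokyo.
Step 2: cheapest edge leaving the tree is Sofia Tokyo (9); add Sofia.
Step 3: cheapest edge leaving the tree is Lima Tokyo (13); add Lima.
Step 4: cheapest edge leaving the tree is Lima Riga (1); add Riga.
Step 5: cheapest edge leaving the tree is Lima Seoul (6); add Seoul.
Step 6: cheapest edge leaving the tree is Delhi Lima (10); add Delhi.
Step 7: cheapest edge leaving the tree is Lagos Riga (15); add Lagos.
Step 8: cheapest edge leaving the tree is Paris Riga (17); add Paris.
The 6th edge added is Delhi Lima.

Delhi-Lima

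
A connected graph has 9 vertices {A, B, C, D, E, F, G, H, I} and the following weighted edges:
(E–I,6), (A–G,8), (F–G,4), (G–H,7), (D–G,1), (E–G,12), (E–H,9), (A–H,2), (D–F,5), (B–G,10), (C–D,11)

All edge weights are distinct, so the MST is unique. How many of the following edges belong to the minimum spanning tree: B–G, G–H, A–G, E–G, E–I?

Kruskal's algorithm — process edges by increasing weight (ties by edge label):
D–G (1): add — endpoints in different components.
A–H (2): add — endpoints in different components.
F–G (4): add — endpoints in different components.
D–F (5): skip — D and F already connected.
E–I (6): add — endpoints in different components.
G–H (7): add — endpoints in different components.
A–G (8): skip — A and G already connected.
E–H (9): add — endpoints in different components.
B–G (10): add — endpoints in different components.
C–D (11): add — endpoints in different components.
MST edge set: {D–G, A–H, F–G, E–I, G–H, E–H, B–G, C–D}.
Of the listed edges, {B–G, G–H, E–I} are in the MST → 3.

3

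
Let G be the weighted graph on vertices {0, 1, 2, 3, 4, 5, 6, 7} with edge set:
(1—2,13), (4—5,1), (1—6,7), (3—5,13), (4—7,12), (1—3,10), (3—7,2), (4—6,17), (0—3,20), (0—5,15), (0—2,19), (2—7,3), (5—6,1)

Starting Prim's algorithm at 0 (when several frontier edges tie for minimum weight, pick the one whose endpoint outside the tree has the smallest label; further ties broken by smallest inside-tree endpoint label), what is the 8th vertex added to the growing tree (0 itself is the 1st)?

Grow the tree from 0 using Prim:
Step 1: frontier [0—5 15, 0—2 19, 0—3 20] → take 0—5 (15); add 5.
Step 2: frontier [0—2 19, 0—3 20, 4—5 1, 5—6 1, 3—5 13] → take 4—5 (1); add 4.
Step 3: frontier [0—2 19, 0—3 20, 4—7 12, 4—6 17, 5—6 1, 3—5 13] → take 5—6 (1); add 6.
Step 4: frontier [0—2 19, 0—3 20, 4—7 12, 3—5 13, 1—6 7] → take 1—6 (7); add 1.
Step 5: frontier [0—2 19, 0—3 20, 1—3 10, 1—2 13, 4—7 12, 3—5 13] → take 1—3 (10); add 3.
Step 6: frontier [0—2 19, 1—2 13, 3—7 2, 4—7 12] → take 3—7 (2); add 7.
Step 7: frontier [0—2 19, 1—2 13, 2—7 3] → take 2—7 (3); add 2.
Vertex order: 0, 5, 4, 6, 1, 3, 7, 2. The 8th vertex is 2.

2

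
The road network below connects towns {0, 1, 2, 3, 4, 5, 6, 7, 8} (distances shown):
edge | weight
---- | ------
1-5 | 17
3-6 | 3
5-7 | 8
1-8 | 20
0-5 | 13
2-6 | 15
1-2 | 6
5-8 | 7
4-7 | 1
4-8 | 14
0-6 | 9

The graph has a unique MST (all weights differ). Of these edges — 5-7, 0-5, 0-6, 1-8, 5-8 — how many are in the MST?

4

Kruskal's algorithm — process edges by increasing weight (ties by edge label):
4-7 (1): add — endpoints in different components.
3-6 (3): add — endpoints in different components.
1-2 (6): add — endpoints in different components.
5-8 (7): add — endpoints in different components.
5-7 (8): add — endpoints in different components.
0-6 (9): add — endpoints in different components.
0-5 (13): add — endpoints in different components.
4-8 (14): skip — 4 and 8 already connected.
2-6 (15): add — endpoints in different components.
MST edge set: {4-7, 3-6, 1-2, 5-8, 5-7, 0-6, 0-5, 2-6}.
Of the listed edges, {5-7, 0-5, 0-6, 5-8} are in the MST → 4.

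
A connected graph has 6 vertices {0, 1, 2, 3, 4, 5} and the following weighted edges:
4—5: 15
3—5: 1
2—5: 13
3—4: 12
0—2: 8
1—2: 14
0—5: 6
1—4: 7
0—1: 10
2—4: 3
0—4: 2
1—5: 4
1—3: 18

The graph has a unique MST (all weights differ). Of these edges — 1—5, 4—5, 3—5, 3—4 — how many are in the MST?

Kruskal's algorithm — process edges by increasing weight (ties by edge label):
3—5 (1): add — endpoints in different components.
0—4 (2): add — endpoints in different components.
2—4 (3): add — endpoints in different components.
1—5 (4): add — endpoints in different components.
0—5 (6): add — endpoints in different components.
MST edge set: {3—5, 0—4, 2—4, 1—5, 0—5}.
Of the listed edges, {1—5, 3—5} are in the MST → 2.

2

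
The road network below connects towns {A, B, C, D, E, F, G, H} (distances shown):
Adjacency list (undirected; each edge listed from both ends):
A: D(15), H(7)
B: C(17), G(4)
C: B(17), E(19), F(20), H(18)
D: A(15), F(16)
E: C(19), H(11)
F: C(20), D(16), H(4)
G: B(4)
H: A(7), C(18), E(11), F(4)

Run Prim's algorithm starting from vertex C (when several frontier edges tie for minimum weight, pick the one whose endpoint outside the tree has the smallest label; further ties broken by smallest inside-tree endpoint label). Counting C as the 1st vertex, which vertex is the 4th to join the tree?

H

Prim's algorithm from C:
Step 1: frontier [B–C 17, C–H 18, C–E 19, C–F 20] → take B–C (17); add B.
Step 2: frontier [B–G 4, C–H 18, C–E 19, C–F 20] → take B–G (4); add G.
Step 3: frontier [C–H 18, C–E 19, C–F 20] → take C–H (18); add H.
Step 4: frontier [C–E 19, C–F 20, F–H 4, A–H 7, E–H 11] → take F–H (4); add F.
Step 5: frontier [C–E 19, D–F 16, A–H 7, E–H 11] → take A–H (7); add A.
Step 6: frontier [A–D 15, C–E 19, D–F 16, E–H 11] → take E–H (11); add E.
Step 7: frontier [A–D 15, D–F 16] → take A–D (15); add D.
Vertex order: C, B, G, H, F, A, E, D. The 4th vertex is H.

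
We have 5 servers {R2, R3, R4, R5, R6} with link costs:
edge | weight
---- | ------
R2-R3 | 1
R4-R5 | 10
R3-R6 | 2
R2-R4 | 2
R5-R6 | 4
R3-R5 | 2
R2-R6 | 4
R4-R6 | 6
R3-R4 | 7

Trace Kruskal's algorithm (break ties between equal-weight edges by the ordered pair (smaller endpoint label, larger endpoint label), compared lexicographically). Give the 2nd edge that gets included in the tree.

Kruskal's algorithm — process edges by increasing weight (ties by edge label):
R2-R3 (1): add. Components now {R2,R3} {R6} {R4} {R5}
R2-R4 (2): add. Components now {R2,R3,R4} {R6} {R5}
R3-R5 (2): add. Components now {R2,R3,R4,R5} {R6}
R3-R6 (2): add. Components now {R2,R3,R4,R5,R6}
The 2nd edge added is R2-R4.

R2-R4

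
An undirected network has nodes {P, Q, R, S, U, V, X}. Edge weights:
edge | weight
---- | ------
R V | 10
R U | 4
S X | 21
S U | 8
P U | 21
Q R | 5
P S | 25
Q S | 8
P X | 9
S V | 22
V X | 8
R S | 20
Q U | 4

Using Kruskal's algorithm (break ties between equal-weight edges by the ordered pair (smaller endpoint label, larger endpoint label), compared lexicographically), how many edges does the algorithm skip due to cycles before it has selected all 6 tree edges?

Kruskal: consider edges lightest-first.
Q U (4): add — endpoints in different components.
R U (4): add — endpoints in different components.
Q R (5): skip — R and Q already connected.
Q S (8): add — endpoints in different components.
S U (8): skip — S and U already connected.
V X (8): add — endpoints in different components.
P X (9): add — endpoints in different components.
R V (10): add — endpoints in different components.
Edges rejected before the tree was complete: 2.

2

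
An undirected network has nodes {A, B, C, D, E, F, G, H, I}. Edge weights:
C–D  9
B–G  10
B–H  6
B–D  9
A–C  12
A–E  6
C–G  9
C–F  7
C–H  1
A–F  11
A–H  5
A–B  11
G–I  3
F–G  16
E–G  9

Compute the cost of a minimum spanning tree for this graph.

Grow the tree from E using Prim:
Step 1: cheapest edge leaving the tree is A–E (6); add A.
Step 2: cheapest edge leaving the tree is A–H (5); add H.
Step 3: cheapest edge leaving the tree is C–H (1); add C.
Step 4: cheapest edge leaving the tree is B–H (6); add B.
Step 5: cheapest edge leaving the tree is C–F (7); add F.
Step 6: cheapest edge leaving the tree is B–D (9); add D.
Step 7: cheapest edge leaving the tree is C–G (9); add G.
Step 8: cheapest edge leaving the tree is G–I (3); add I.
MST edges: A–E, A–H, C–H, B–H, C–F, B–D, C–G, G–I; total weight 6+5+1+6+7+9+9+3 = 46.

46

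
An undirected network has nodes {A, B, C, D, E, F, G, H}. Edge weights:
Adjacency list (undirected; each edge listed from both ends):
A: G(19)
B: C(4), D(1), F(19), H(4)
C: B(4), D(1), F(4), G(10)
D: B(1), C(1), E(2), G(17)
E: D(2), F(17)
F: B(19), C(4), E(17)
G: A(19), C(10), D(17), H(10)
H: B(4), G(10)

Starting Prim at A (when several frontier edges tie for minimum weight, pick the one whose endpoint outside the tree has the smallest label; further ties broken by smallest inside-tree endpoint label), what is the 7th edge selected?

Prim's algorithm from A:
Step 1: frontier [A-G 19] → take A-G (19); add G.
Step 2: frontier [C-G 10, G-H 10, D-G 17] → take C-G (10); add C.
Step 3: frontier [C-D 1, B-C 4, C-F 4, G-H 10, D-G 17] → take C-D (1); add D.
Step 4: frontier [B-C 4, C-F 4, B-D 1, D-E 2, G-H 10] → take B-D (1); add B.
Step 5: frontier [B-H 4, B-F 19, C-F 4, D-E 2, G-H 10] → take D-E (2); add E.
Step 6: frontier [B-H 4, B-F 19, C-F 4, E-F 17, G-H 10] → take C-F (4); add F.
Step 7: frontier [B-H 4, G-H 10] → take B-H (4); add H.
The 7th edge added is B-H.

B-H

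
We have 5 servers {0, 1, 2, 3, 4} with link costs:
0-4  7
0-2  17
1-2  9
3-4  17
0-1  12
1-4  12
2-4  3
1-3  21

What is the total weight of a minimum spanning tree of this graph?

Grow the tree from 0 using Prim:
Step 1: cheapest edge leaving the tree is 0-4 (7); add 4.
Step 2: cheapest edge leaving the tree is 2-4 (3); add 2.
Step 3: cheapest edge leaving the tree is 1-2 (9); add 1.
Step 4: cheapest edge leaving the tree is 3-4 (17); add 3.
MST edges: 0-4, 2-4, 1-2, 3-4; total weight 7+3+9+17 = 36.

36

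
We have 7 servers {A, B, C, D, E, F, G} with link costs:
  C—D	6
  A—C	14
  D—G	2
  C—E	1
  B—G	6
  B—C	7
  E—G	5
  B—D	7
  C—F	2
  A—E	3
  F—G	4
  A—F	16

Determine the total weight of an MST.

Kruskal: consider edges lightest-first.
C—E (1): add — endpoints in different components.
C—F (2): add — endpoints in different components.
D—G (2): add — endpoints in different components.
A—E (3): add — endpoints in different components.
F—G (4): add — endpoints in different components.
E—G (5): skip — E and G already connected.
B—G (6): add — endpoints in different components.
MST edges: C—E, C—F, D—G, A—E, F—G, B—G; total weight 1+2+2+3+4+6 = 18.

18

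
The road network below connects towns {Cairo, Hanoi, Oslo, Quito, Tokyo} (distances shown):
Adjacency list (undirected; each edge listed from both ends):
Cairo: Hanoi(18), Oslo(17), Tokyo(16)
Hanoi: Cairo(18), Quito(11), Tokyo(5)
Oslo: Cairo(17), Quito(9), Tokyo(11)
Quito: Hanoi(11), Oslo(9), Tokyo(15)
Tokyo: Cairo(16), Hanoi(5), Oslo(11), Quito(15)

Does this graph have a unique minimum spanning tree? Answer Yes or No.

No

Kruskal: consider edges lightest-first.
Hanoi–Tokyo (5): add — endpoints in different components.
Oslo–Quito (9): add — endpoints in different components.
Hanoi–Quito (11): add — endpoints in different components.
Oslo–Tokyo (11): skip — Oslo and Tokyo already connected.
Quito–Tokyo (15): skip — Quito and Tokyo already connected.
Cairo–Tokyo (16): add — endpoints in different components.
Non-tree edge Oslo–Tokyo has weight 11, equal to the heaviest edge on its tree cycle — swapping gives another MST of the same weight. Not unique.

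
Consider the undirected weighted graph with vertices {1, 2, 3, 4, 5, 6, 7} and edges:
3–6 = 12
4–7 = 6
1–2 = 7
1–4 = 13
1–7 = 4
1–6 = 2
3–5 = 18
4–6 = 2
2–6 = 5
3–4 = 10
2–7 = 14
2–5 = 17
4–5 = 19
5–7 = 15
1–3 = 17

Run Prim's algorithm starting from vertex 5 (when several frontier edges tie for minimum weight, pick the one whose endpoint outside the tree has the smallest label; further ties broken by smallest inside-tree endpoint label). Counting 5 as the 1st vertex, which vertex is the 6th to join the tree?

2

Prim, starting at 5.
Step 1: cheapest edge leaving the tree is 5–7 (15); add 7.
Step 2: cheapest edge leaving the tree is 1–7 (4); add 1.
Step 3: cheapest edge leaving the tree is 1–6 (2); add 6.
Step 4: cheapest edge leaving the tree is 4–6 (2); add 4.
Step 5: cheapest edge leaving the tree is 2–6 (5); add 2.
Step 6: cheapest edge leaving the tree is 3–4 (10); add 3.
Vertex order: 5, 7, 1, 6, 4, 2, 3. The 6th vertex is 2.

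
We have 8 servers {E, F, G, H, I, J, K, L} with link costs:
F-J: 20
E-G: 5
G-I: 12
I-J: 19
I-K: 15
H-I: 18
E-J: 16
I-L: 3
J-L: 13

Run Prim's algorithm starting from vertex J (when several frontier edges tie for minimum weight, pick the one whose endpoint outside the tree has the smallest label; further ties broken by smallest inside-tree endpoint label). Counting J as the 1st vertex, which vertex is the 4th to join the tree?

Prim's algorithm from J:
Step 1: frontier [J-L 13, E-J 16, I-J 19, F-J 20] → take J-L (13); add L.
Step 2: frontier [E-J 16, I-J 19, F-J 20, I-L 3] → take I-L (3); add I.
Step 3: frontier [G-I 12, I-K 15, H-I 18, E-J 16, F-J 20] → take G-I (12); add G.
Step 4: frontier [E-G 5, I-K 15, H-I 18, E-J 16, F-J 20] → take E-G (5); add E.
Step 5: frontier [I-K 15, H-I 18, F-J 20] → take I-K (15); add K.
Step 6: frontier [H-I 18, F-J 20] → take H-I (18); add H.
Step 7: frontier [F-J 20] → take F-J (20); add F.
Vertex order: J, L, I, G, E, K, H, F. The 4th vertex is G.

G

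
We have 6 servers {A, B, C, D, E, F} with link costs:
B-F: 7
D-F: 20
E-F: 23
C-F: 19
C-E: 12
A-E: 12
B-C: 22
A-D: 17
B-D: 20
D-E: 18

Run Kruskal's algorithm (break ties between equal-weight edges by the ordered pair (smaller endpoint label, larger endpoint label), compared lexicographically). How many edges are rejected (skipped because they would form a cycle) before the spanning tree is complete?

1

Sort edges by weight, then run Kruskal:
B-F (7): add — endpoints in different components.
A-E (12): add — endpoints in different components.
C-E (12): add — endpoints in different components.
A-D (17): add — endpoints in different components.
D-E (18): skip — D and E already connected.
C-F (19): add — endpoints in different components.
Edges rejected before the tree was complete: 1.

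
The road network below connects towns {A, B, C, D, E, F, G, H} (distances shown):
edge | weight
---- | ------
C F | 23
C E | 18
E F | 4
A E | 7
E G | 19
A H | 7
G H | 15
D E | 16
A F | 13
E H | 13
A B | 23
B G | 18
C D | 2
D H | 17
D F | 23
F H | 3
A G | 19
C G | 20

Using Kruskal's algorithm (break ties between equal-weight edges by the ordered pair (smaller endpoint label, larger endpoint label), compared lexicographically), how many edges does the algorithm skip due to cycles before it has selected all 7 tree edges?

Sort edges by weight, then run Kruskal:
C D (2): add — endpoints in different components.
F H (3): add — endpoints in different components.
E F (4): add — endpoints in different components.
A E (7): add — endpoints in different components.
A H (7): skip — A and H already connected.
A F (13): skip — A and F already connected.
E H (13): skip — E and H already connected.
G H (15): add — endpoints in different components.
D E (16): add — endpoints in different components.
D H (17): skip — D and H already connected.
B G (18): add — endpoints in different components.
Edges rejected before the tree was complete: 4.

4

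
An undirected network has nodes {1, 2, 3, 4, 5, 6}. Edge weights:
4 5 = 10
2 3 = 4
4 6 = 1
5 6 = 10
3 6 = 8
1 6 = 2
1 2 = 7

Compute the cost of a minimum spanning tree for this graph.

24

Grow the tree from 2 using Prim:
Step 1: frontier [2 3 4, 1 2 7] → take 2 3 (4); add 3.
Step 2: frontier [1 2 7, 3 6 8] → take 1 2 (7); add 1.
Step 3: frontier [1 6 2, 3 6 8] → take 1 6 (2); add 6.
Step 4: frontier [4 6 1, 5 6 10] → take 4 6 (1); add 4.
Step 5: frontier [4 5 10, 5 6 10] → take 4 5 (10); add 5.
MST edges: 2 3, 1 2, 1 6, 4 6, 4 5; total weight 4+7+2+1+10 = 24.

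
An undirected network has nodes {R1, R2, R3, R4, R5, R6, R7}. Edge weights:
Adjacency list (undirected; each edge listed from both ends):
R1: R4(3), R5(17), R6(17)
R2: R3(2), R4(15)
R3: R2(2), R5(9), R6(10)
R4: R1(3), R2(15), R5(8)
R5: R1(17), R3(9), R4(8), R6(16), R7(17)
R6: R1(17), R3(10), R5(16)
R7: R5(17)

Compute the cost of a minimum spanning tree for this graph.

49

Prim's algorithm from R3:
Step 1: frontier [R2-R3 2, R3-R5 9, R3-R6 10] → take R2-R3 (2); add R2.
Step 2: frontier [R2-R4 15, R3-R5 9, R3-R6 10] → take R3-R5 (9); add R5.
Step 3: frontier [R2-R4 15, R3-R6 10, R4-R5 8, R5-R6 16, R1-R5 17, R5-R7 17] → take R4-R5 (8); add R4.
Step 4: frontier [R3-R6 10, R1-R4 3, R5-R6 16, R1-R5 17, R5-R7 17] → take R1-R4 (3); add R1.
Step 5: frontier [R1-R6 17, R3-R6 10, R5-R6 16, R5-R7 17] → take R3-R6 (10); add R6.
Step 6: frontier [R5-R7 17] → take R5-R7 (17); add R7.
MST edges: R2-R3, R3-R5, R4-R5, R1-R4, R3-R6, R5-R7; total weight 2+9+8+3+10+17 = 49.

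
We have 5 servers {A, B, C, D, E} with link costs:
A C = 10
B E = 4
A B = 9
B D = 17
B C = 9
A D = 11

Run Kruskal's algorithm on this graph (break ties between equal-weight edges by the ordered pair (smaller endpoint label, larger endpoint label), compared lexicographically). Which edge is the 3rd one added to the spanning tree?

B-C

Sort edges by weight, then run Kruskal:
B E (4): add — endpoints in different components.
A B (9): add — endpoints in different components.
B C (9): add — endpoints in different components.
A C (10): skip — A and C already connected.
A D (11): add — endpoints in different components.
The 3rd edge added is B C.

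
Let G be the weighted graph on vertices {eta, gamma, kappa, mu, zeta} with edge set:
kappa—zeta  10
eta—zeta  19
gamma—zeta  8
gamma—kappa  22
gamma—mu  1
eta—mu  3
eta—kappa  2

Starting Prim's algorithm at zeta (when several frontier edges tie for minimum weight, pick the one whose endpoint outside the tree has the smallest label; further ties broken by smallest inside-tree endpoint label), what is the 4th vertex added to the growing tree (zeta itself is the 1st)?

Prim, starting at zeta.
Step 1: cheapest edge leaving the tree is gamma—zeta (8); add gamma.
Step 2: cheapest edge leaving the tree is gamma—mu (1); add mu.
Step 3: cheapest edge leaving the tree is eta—mu (3); add eta.
Step 4: cheapest edge leaving the tree is eta—kappa (2); add kappa.
Vertex order: zeta, gamma, mu, eta, kappa. The 4th vertex is eta.

eta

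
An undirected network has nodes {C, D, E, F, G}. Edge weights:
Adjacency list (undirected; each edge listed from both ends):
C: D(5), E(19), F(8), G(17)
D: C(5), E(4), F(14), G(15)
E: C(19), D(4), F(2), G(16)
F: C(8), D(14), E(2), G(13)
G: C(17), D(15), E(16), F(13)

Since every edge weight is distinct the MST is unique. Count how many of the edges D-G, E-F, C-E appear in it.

1

Kruskal's algorithm — process edges by increasing weight (ties by edge label):
E-F (2): add. Components now {C} {D} {E,F} {G}
D-E (4): add. Components now {C} {D,E,F} {G}
C-D (5): add. Components now {C,D,E,F} {G}
C-F (8): skip — C and F already connected.
F-G (13): add. Components now {C,D,E,F,G}
MST edge set: {E-F, D-E, C-D, F-G}.
Of the listed edges, {E-F} are in the MST → 1.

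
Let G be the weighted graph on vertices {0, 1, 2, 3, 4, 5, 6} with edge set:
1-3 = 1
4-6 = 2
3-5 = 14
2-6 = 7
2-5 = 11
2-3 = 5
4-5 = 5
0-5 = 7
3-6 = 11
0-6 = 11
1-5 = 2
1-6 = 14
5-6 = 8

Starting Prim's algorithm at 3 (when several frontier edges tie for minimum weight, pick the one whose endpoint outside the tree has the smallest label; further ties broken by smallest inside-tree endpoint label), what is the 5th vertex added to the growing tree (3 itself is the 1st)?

Prim's algorithm from 3:
Step 1: frontier [1-3 1, 2-3 5, 3-6 11, 3-5 14] → take 1-3 (1); add 1.
Step 2: frontier [1-5 2, 1-6 14, 2-3 5, 3-6 11, 3-5 14] → take 1-5 (2); add 5.
Step 3: frontier [1-6 14, 2-3 5, 3-6 11, 4-5 5, 0-5 7, 5-6 8, 2-5 11] → take 2-3 (5); add 2.
Step 4: frontier [1-6 14, 2-6 7, 3-6 11, 4-5 5, 0-5 7, 5-6 8] → take 4-5 (5); add 4.
Step 5: frontier [1-6 14, 2-6 7, 3-6 11, 4-6 2, 0-5 7, 5-6 8] → take 4-6 (2); add 6.
Step 6: frontier [0-5 7, 0-6 11] → take 0-5 (7); add 0.
Vertex order: 3, 1, 5, 2, 4, 6, 0. The 5th vertex is 4.

4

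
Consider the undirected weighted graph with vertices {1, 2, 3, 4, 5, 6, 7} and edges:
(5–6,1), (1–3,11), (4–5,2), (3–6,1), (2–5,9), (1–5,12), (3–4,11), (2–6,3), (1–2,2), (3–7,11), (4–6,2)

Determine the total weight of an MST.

Sort edges by weight, then run Kruskal:
3–6 (1): add — endpoints in different components.
5–6 (1): add — endpoints in different components.
1–2 (2): add — endpoints in different components.
4–5 (2): add — endpoints in different components.
4–6 (2): skip — 4 and 6 already connected.
2–6 (3): add — endpoints in different components.
2–5 (9): skip — 2 and 5 already connected.
1–3 (11): skip — 1 and 3 already connected.
3–4 (11): skip — 3 and 4 already connected.
3–7 (11): add — endpoints in different components.
MST edges: 3–6, 5–6, 1–2, 4–5, 2–6, 3–7; total weight 1+1+2+2+3+11 = 20.

20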